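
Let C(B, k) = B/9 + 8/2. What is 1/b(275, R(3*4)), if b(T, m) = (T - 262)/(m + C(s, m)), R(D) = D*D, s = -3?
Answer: 443/39 ≈ 11.359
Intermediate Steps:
C(B, k) = 4 + B/9 (C(B, k) = B*(⅑) + 8*(½) = B/9 + 4 = 4 + B/9)
R(D) = D²
b(T, m) = (-262 + T)/(11/3 + m) (b(T, m) = (T - 262)/(m + (4 + (⅑)*(-3))) = (-262 + T)/(m + (4 - ⅓)) = (-262 + T)/(m + 11/3) = (-262 + T)/(11/3 + m))
1/b(275, R(3*4)) = 1/(3*(-262 + 275)/(11 + 3*(3*4)²)) = 1/(3*13/(11 + 3*12²)) = 1/(3*13/(11 + 3*144)) = 1/(3*13/(11 + 432)) = 1/(3*13/443) = 1/(3*(1/443)*13) = 1/(39/443) = 443/39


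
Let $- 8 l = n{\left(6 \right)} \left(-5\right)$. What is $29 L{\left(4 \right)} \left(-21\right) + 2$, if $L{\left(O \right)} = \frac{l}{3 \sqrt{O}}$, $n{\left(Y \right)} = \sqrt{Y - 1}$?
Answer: $2 - \frac{1015 \sqrt{5}}{16} \approx -139.85$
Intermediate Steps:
$n{\left(Y \right)} = \sqrt{-1 + Y}$
$l = \frac{5 \sqrt{5}}{8}$ ($l = - \frac{\sqrt{-1 + 6} \left(-5\right)}{8} = - \frac{\sqrt{5} \left(-5\right)}{8} = - \frac{\left(-5\right) \sqrt{5}}{8} = \frac{5 \sqrt{5}}{8} \approx 1.3975$)
$L{\left(O \right)} = \frac{5 \sqrt{5}}{24 \sqrt{O}}$ ($L{\left(O \right)} = \frac{\frac{5}{8} \sqrt{5}}{3 \sqrt{O}} = \frac{5 \sqrt{5}}{8} \frac{1}{3 \sqrt{O}} = \frac{5 \sqrt{5}}{24 \sqrt{O}}$)
$29 L{\left(4 \right)} \left(-21\right) + 2 = 29 \frac{5 \sqrt{5}}{24 \cdot 2} \left(-21\right) + 2 = 29 \cdot \frac{5}{24} \sqrt{5} \cdot \frac{1}{2} \left(-21\right) + 2 = 29 \frac{5 \sqrt{5}}{48} \left(-21\right) + 2 = 29 \left(- \frac{35 \sqrt{5}}{16}\right) + 2 = - \frac{1015 \sqrt{5}}{16} + 2 = 2 - \frac{1015 \sqrt{5}}{16}$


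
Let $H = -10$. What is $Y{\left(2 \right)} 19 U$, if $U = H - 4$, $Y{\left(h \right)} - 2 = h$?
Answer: $-1064$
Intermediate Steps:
$Y{\left(h \right)} = 2 + h$
$U = -14$ ($U = -10 - 4 = -14$)
$Y{\left(2 \right)} 19 U = \left(2 + 2\right) 19 \left(-14\right) = 4 \cdot 19 \left(-14\right) = 76 \left(-14\right) = -1064$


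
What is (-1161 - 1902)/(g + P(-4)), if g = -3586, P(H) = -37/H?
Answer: 4084/4769 ≈ 0.85636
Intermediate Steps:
(-1161 - 1902)/(g + P(-4)) = (-1161 - 1902)/(-3586 - 37/(-4)) = -3063/(-3586 - 37*(-¼)) = -3063/(-3586 + 37/4) = -3063/(-14307/4) = -3063*(-4/14307) = 4084/4769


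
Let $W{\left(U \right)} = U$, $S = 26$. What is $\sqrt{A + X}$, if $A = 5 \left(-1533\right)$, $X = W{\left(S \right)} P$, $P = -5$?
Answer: $i \sqrt{7795} \approx 88.289 i$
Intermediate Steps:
$X = -130$ ($X = 26 \left(-5\right) = -130$)
$A = -7665$
$\sqrt{A + X} = \sqrt{-7665 - 130} = \sqrt{-7795} = i \sqrt{7795}$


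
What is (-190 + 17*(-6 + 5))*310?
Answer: -64170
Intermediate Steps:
(-190 + 17*(-6 + 5))*310 = (-190 + 17*(-1))*310 = (-190 - 17)*310 = -207*310 = -64170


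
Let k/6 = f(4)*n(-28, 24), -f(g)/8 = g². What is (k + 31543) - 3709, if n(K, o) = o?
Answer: 9402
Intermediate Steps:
f(g) = -8*g²
k = -18432 (k = 6*(-8*4²*24) = 6*(-8*16*24) = 6*(-128*24) = 6*(-3072) = -18432)
(k + 31543) - 3709 = (-18432 + 31543) - 3709 = 13111 - 3709 = 9402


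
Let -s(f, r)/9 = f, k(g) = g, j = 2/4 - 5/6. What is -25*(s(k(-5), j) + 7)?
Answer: -1300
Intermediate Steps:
j = -⅓ (j = 2*(¼) - 5*⅙ = ½ - ⅚ = -⅓ ≈ -0.33333)
s(f, r) = -9*f
-25*(s(k(-5), j) + 7) = -25*(-9*(-5) + 7) = -25*(45 + 7) = -25*52 = -1300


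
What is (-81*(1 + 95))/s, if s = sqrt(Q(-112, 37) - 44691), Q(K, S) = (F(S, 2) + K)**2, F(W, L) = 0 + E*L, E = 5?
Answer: 2592*I*sqrt(34287)/11429 ≈ 41.994*I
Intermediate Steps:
F(W, L) = 5*L (F(W, L) = 0 + 5*L = 5*L)
Q(K, S) = (10 + K)**2 (Q(K, S) = (5*2 + K)**2 = (10 + K)**2)
s = I*sqrt(34287) (s = sqrt((10 - 112)**2 - 44691) = sqrt((-102)**2 - 44691) = sqrt(10404 - 44691) = sqrt(-34287) = I*sqrt(34287) ≈ 185.17*I)
(-81*(1 + 95))/s = (-81*(1 + 95))/((I*sqrt(34287))) = (-81*96)*(-I*sqrt(34287)/34287) = -(-2592)*I*sqrt(34287)/11429 = 2592*I*sqrt(34287)/11429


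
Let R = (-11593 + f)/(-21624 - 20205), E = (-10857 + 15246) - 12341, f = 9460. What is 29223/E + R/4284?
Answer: -6926734477/1884870512 ≈ -3.6749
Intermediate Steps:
E = -7952 (E = 4389 - 12341 = -7952)
R = 711/13943 (R = (-11593 + 9460)/(-21624 - 20205) = -2133/(-41829) = -2133*(-1/41829) = 711/13943 ≈ 0.050993)
29223/E + R/4284 = 29223/(-7952) + (711/13943)/4284 = 29223*(-1/7952) + (711/13943)*(1/4284) = -29223/7952 + 79/6636868 = -6926734477/1884870512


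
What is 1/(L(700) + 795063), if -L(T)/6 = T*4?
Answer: 1/778263 ≈ 1.2849e-6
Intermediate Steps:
L(T) = -24*T (L(T) = -6*T*4 = -24*T)
1/(L(700) + 795063) = 1/(-24*700 + 795063) = 1/(-16800 + 795063) = 1/778263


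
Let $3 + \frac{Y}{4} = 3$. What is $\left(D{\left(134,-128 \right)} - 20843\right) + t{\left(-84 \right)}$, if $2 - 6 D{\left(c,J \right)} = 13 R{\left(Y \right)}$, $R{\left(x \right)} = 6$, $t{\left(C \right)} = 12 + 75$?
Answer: $- \frac{62306}{3} \approx -20769.0$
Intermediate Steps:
$Y = 0$ ($Y = -12 + 4 \cdot 3 = -12 + 12 = 0$)
$t{\left(C \right)} = 87$
$D{\left(c,J \right)} = - \frac{38}{3}$ ($D{\left(c,J \right)} = \frac{1}{3} - \frac{13 \cdot 6}{6} = \frac{1}{3} - 13 = - \frac{38}{3}$)
$\left(D{\left(134,-128 \right)} - 20843\right) + t{\left(-84 \right)} = \left(- \frac{38}{3} - 20843\right) + 87 = - \frac{62567}{3} + 87 = - \frac{62306}{3}$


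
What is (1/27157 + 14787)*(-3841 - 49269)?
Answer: -21327412441600/27157 ≈ -7.8534e+8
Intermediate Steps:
(1/27157 + 14787)*(-3841 - 49269) = (1/27157 + 14787)*(-53110) = (401570560/27157)*(-53110) = -21327412441600/27157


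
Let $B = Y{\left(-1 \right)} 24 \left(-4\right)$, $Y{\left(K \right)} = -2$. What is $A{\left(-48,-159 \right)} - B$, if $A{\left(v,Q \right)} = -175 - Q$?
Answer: $-208$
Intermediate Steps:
$B = 192$ ($B = \left(-2\right) 24 \left(-4\right) = \left(-48\right) \left(-4\right) = 192$)
$A{\left(-48,-159 \right)} - B = \left(-175 - -159\right) - 192 = \left(-175 + 159\right) - 192 = -16 - 192 = -208$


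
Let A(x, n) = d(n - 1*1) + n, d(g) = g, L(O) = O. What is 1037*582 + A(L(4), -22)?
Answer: 603489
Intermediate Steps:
A(x, n) = -1 + 2*n (A(x, n) = (n - 1*1) + n = (n - 1) + n = (-1 + n) + n = -1 + 2*n)
1037*582 + A(L(4), -22) = 1037*582 + (-1 + 2*(-22)) = 603534 + (-1 - 44) = 603534 - 45 = 603489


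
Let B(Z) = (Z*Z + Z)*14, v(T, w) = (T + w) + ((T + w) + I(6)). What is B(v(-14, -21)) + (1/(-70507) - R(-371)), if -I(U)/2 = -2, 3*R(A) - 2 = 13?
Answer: 4234297884/70507 ≈ 60055.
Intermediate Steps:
R(A) = 5 (R(A) = ⅔ + (⅓)*13 = ⅔ + 13/3 = 5)
I(U) = 4 (I(U) = -2*(-2) = 4)
v(T, w) = 4 + 2*T + 2*w (v(T, w) = (T + w) + ((T + w) + 4) = (T + w) + (4 + T + w) = 4 + 2*T + 2*w)
B(Z) = 14*Z + 14*Z² (B(Z) = (Z² + Z)*14 = (Z + Z²)*14 = 14*Z + 14*Z²)
B(v(-14, -21)) + (1/(-70507) - R(-371)) = 14*(4 + 2*(-14) + 2*(-21))*(1 + (4 + 2*(-14) + 2*(-21))) + (1/(-70507) - 1*5) = 14*(4 - 28 - 42)*(1 + (4 - 28 - 42)) + (-1/70507 - 5) = 14*(-66)*(1 - 66) - 352536/70507 = 14*(-66)*(-65) - 352536/70507 = 60060 - 352536/70507 = 4234297884/70507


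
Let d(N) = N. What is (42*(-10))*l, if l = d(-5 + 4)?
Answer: 420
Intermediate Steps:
l = -1 (l = -5 + 4 = -1)
(42*(-10))*l = (42*(-10))*(-1) = -420*(-1) = 420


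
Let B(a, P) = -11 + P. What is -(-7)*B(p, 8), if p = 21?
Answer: -21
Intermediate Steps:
-(-7)*B(p, 8) = -(-7)*(-11 + 8) = -(-7)*(-3) = -1*21 = -21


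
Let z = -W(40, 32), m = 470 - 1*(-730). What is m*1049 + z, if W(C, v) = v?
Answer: 1258768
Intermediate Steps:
m = 1200 (m = 470 + 730 = 1200)
z = -32 (z = -1*32 = -32)
m*1049 + z = 1200*1049 - 32 = 1258800 - 32 = 1258768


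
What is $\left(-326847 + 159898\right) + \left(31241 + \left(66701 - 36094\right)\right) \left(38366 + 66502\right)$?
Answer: $6485709115$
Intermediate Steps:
$\left(-326847 + 159898\right) + \left(31241 + \left(66701 - 36094\right)\right) \left(38366 + 66502\right) = -166949 + \left(31241 + \left(66701 - 36094\right)\right) 104868 = -166949 + \left(31241 + 30607\right) 104868 = -166949 + 61848 \cdot 104868 = -166949 + 6485876064 = 6485709115$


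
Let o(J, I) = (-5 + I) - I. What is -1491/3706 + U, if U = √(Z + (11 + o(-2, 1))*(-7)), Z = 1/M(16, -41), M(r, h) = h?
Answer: -1491/3706 + I*√70643/41 ≈ -0.40232 + 6.4826*I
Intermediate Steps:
o(J, I) = -5
Z = -1/41 (Z = 1/(-41) = -1/41 ≈ -0.024390)
U = I*√70643/41 (U = √(-1/41 + (11 - 5)*(-7)) = √(-1/41 + 6*(-7)) = √(-1/41 - 42) = √(-1723/41) = I*√70643/41 ≈ 6.4826*I)
-1491/3706 + U = -1491/3706 + I*√70643/41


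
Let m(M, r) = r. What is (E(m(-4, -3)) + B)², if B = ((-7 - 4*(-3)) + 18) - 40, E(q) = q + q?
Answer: 529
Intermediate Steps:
E(q) = 2*q
B = -17 (B = ((-7 + 12) + 18) - 40 = (5 + 18) - 40 = 23 - 40 = -17)
(E(m(-4, -3)) + B)² = (2*(-3) - 17)² = (-6 - 17)² = (-23)² = 529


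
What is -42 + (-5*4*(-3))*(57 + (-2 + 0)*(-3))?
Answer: 3738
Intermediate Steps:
-42 + (-5*4*(-3))*(57 + (-2 + 0)*(-3)) = -42 + (-20*(-3))*(57 - 2*(-3)) = -42 + 60*(57 + 6) = -42 + 60*63 = -42 + 3780 = 3738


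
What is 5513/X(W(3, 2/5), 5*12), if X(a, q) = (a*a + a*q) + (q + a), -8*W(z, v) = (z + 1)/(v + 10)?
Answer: 59628608/617265 ≈ 96.601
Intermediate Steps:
W(z, v) = -(1 + z)/(8*(10 + v)) (W(z, v) = -(z + 1)/(8*(v + 10)) = -(1 + z)/(8*(10 + v)))
X(a, q) = a + q + a² + a*q (X(a, q) = (a² + a*q) + (a + q) = a + q + a² + a*q)
5513/X(W(3, 2/5), 5*12) = 5513/((-1 - 1*3)/(8*(10 + 2/5)) + 5*12 + ((-1 - 1*3)/(8*(10 + 2/5)))² + ((-1 - 1*3)/(8*(10 + 2/5)))*(5*12)) = 5513/((-1 - 3)/(8*(10 + 2*(⅕))) + 60 + ((-1 - 3)/(8*(10 + 2*(⅕))))² + ((-1 - 3)/(8*(10 + 2*(⅕))))*60) = 5513/((⅛)*(-4)/(10 + ⅖) + 60 + ((⅛)*(-4)/(10 + ⅖))² + ((⅛)*(-4)/(10 + ⅖))*60) = 5513/((⅛)*(-4)/(52/5) + 60 + ((⅛)*(-4)/(52/5))² + ((⅛)*(-4)/(52/5))*60) = 5513/((⅛)*(5/52)*(-4) + 60 + ((⅛)*(5/52)*(-4))² + ((⅛)*(5/52)*(-4))*60) = 5513/(-5/104 + 60 + (-5/104)² - 5/104*60) = 5513/(-5/104 + 60 + 25/10816 - 75/26) = 5513/(617265/10816) = 5513*(10816/617265) = 59628608/617265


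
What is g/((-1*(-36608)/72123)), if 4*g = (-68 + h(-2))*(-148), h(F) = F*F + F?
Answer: 8005653/1664 ≈ 4811.1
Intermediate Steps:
h(F) = F + F² (h(F) = F² + F = F + F²)
g = 2442 (g = ((-68 - 2*(1 - 2))*(-148))/4 = ((-68 - 2*(-1))*(-148))/4 = ((-68 + 2)*(-148))/4 = (-66*(-148))/4 = (¼)*9768 = 2442)
g/((-1*(-36608)/72123)) = 2442/((-1*(-36608)/72123)) = 2442/((36608*(1/72123))) = 2442/(36608/72123) = 2442*(72123/36608) = 8005653/1664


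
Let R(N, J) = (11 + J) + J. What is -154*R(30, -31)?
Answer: 7854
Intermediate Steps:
R(N, J) = 11 + 2*J
-154*R(30, -31) = -154*(11 + 2*(-31)) = -154*(11 - 62) = -154*(-51) = 7854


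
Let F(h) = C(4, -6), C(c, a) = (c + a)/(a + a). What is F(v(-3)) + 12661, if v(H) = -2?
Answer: 75967/6 ≈ 12661.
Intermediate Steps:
C(c, a) = (a + c)/(2*a) (C(c, a) = (a + c)/((2*a)) = (a + c)*(1/(2*a)) = (a + c)/(2*a))
F(h) = 1/6 (F(h) = (1/2)*(-6 + 4)/(-6) = (1/2)*(-1/6)*(-2) = 1/6)
F(v(-3)) + 12661 = 1/6 + 12661 = 75967/6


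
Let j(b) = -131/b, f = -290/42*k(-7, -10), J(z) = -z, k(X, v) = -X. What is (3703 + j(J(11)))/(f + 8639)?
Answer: 30648/70873 ≈ 0.43244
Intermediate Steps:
f = -145/3 (f = -290/42*(-1*(-7)) = -290*(1/42)*7 = -145*7/21 = -1*145/3 = -145/3 ≈ -48.333)
(3703 + j(J(11)))/(f + 8639) = (3703 - 131/((-1*11)))/(-145/3 + 8639) = (3703 - 131/(-11))/(25772/3) = (3703 - 131*(-1/11))*(3/25772) = (3703 + 131/11)*(3/25772) = (40864/11)*(3/25772) = 30648/70873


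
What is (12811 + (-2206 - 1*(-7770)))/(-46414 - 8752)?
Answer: -18375/55166 ≈ -0.33309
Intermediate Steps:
(12811 + (-2206 - 1*(-7770)))/(-46414 - 8752) = (12811 + (-2206 + 7770))/(-55166) = (12811 + 5564)*(-1/55166) = 18375*(-1/55166) = -18375/55166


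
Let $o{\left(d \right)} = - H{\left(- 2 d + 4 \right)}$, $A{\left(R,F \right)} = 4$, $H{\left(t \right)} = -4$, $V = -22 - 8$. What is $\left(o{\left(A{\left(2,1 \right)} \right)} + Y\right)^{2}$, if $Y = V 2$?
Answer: $3136$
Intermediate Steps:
$V = -30$
$Y = -60$ ($Y = \left(-30\right) 2 = -60$)
$o{\left(d \right)} = 4$ ($o{\left(d \right)} = \left(-1\right) \left(-4\right) = 4$)
$\left(o{\left(A{\left(2,1 \right)} \right)} + Y\right)^{2} = \left(4 - 60\right)^{2} = \left(-56\right)^{2} = 3136$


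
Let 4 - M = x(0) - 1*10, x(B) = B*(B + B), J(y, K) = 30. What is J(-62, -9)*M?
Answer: 420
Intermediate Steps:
x(B) = 2*B² (x(B) = B*(2*B) = 2*B²)
M = 14 (M = 4 - (2*0² - 1*10) = 4 - (2*0 - 10) = 4 - (0 - 10) = 4 - 1*(-10) = 4 + 10 = 14)
J(-62, -9)*M = 30*14 = 420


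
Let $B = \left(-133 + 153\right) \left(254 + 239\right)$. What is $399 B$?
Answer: $3934140$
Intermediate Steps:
$B = 9860$ ($B = 20 \cdot 493 = 9860$)
$399 B = 399 \cdot 9860 = 3934140$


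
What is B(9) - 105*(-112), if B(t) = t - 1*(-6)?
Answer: 11775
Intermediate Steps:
B(t) = 6 + t (B(t) = t + 6 = 6 + t)
B(9) - 105*(-112) = (6 + 9) - 105*(-112) = 15 + 11760 = 11775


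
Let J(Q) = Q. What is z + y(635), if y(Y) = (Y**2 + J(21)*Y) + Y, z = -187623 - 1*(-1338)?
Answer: 230910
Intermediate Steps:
z = -186285 (z = -187623 + 1338 = -186285)
y(Y) = Y**2 + 22*Y (y(Y) = (Y**2 + 21*Y) + Y = Y**2 + 22*Y)
z + y(635) = -186285 + 635*(22 + 635) = -186285 + 635*657 = -186285 + 417195 = 230910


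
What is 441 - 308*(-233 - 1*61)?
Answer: 90993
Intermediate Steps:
441 - 308*(-233 - 1*61) = 441 - 308*(-233 - 61) = 441 - 308*(-294) = 441 + 90552 = 90993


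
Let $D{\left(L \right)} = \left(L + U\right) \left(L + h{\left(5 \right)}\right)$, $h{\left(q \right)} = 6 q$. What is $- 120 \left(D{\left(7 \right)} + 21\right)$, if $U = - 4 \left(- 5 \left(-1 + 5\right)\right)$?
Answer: $-388800$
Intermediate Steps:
$U = 80$ ($U = - 4 \left(\left(-5\right) 4\right) = \left(-4\right) \left(-20\right) = 80$)
$D{\left(L \right)} = \left(30 + L\right) \left(80 + L\right)$ ($D{\left(L \right)} = \left(L + 80\right) \left(L + 6 \cdot 5\right) = \left(80 + L\right) \left(L + 30\right) = \left(80 + L\right) \left(30 + L\right) = \left(30 + L\right) \left(80 + L\right)$)
$- 120 \left(D{\left(7 \right)} + 21\right) = - 120 \left(\left(2400 + 7^{2} + 110 \cdot 7\right) + 21\right) = - 120 \left(\left(2400 + 49 + 770\right) + 21\right) = - 120 \left(3219 + 21\right) = \left(-120\right) 3240 = -388800$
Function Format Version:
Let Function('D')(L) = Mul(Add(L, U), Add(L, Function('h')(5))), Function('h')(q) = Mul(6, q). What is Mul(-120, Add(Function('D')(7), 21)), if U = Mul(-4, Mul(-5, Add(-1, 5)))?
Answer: -388800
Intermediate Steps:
U = 80 (U = Mul(-4, Mul(-5, 4)) = Mul(-4, -20) = 80)
Function('D')(L) = Mul(Add(30, L), Add(80, L)) (Function('D')(L) = Mul(Add(L, 80), Add(L, Mul(6, 5))) = Mul(Add(80, L), Add(L, 30)) = Mul(Add(80, L), Add(30, L)) = Mul(Add(30, L), Add(80, L)))
Mul(-120, Add(Function('D')(7), 21)) = Mul(-120, Add(Add(2400, Pow(7, 2), Mul(110, 7)), 21)) = Mul(-120, Add(Add(2400, 49, 770), 21)) = Mul(-120, Add(3219, 21)) = Mul(-120, 3240) = -388800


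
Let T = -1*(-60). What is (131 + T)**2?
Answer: 36481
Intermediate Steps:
T = 60
(131 + T)**2 = (131 + 60)**2 = 191**2 = 36481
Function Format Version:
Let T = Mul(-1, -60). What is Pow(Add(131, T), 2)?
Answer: 36481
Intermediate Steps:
T = 60
Pow(Add(131, T), 2) = Pow(Add(131, 60), 2) = Pow(191, 2) = 36481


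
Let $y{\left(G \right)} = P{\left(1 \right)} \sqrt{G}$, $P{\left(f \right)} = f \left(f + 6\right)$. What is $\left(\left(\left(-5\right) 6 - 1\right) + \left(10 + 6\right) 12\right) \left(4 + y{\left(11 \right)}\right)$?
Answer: $644 + 1127 \sqrt{11} \approx 4381.8$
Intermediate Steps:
$P{\left(f \right)} = f \left(6 + f\right)$
$y{\left(G \right)} = 7 \sqrt{G}$ ($y{\left(G \right)} = 1 \left(6 + 1\right) \sqrt{G} = 1 \cdot 7 \sqrt{G} = 7 \sqrt{G}$)
$\left(\left(\left(-5\right) 6 - 1\right) + \left(10 + 6\right) 12\right) \left(4 + y{\left(11 \right)}\right) = \left(\left(\left(-5\right) 6 - 1\right) + \left(10 + 6\right) 12\right) \left(4 + 7 \sqrt{11}\right) = \left(\left(-30 - 1\right) + 16 \cdot 12\right) \left(4 + 7 \sqrt{11}\right) = \left(-31 + 192\right) \left(4 + 7 \sqrt{11}\right) = 161 \left(4 + 7 \sqrt{11}\right) = 644 + 1127 \sqrt{11}$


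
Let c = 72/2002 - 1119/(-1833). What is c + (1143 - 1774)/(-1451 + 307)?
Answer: 450903/376376 ≈ 1.1980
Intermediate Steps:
c = 30413/47047 (c = 72*(1/2002) - 1119*(-1/1833) = 36/1001 + 373/611 = 30413/47047 ≈ 0.64644)
c + (1143 - 1774)/(-1451 + 307) = 30413/47047 + (1143 - 1774)/(-1451 + 307) = 30413/47047 - 631/(-1144) = 30413/47047 - 631*(-1/1144) = 30413/47047 + 631/1144 = 450903/376376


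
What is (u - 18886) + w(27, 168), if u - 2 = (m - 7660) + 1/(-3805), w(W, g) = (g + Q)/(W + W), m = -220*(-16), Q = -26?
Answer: -2365100512/102735 ≈ -23021.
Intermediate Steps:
m = 3520
w(W, g) = (-26 + g)/(2*W) (w(W, g) = (g - 26)/(W + W) = (-26 + g)/((2*W)) = (-26 + g)*(1/(2*W)) = (-26 + g)/(2*W))
u = -15745091/3805 (u = 2 + ((3520 - 7660) + 1/(-3805)) = 2 + (-4140 - 1/3805) = 2 - 15752701/3805 = -15745091/3805 ≈ -4138.0)
(u - 18886) + w(27, 168) = (-15745091/3805 - 18886) + (½)*(-26 + 168)/27 = -87606321/3805 + (½)*(1/27)*142 = -87606321/3805 + 71/27 = -2365100512/102735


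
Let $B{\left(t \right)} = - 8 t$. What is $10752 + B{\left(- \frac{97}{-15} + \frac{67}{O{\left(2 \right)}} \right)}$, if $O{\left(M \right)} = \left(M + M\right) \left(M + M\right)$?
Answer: $\frac{320003}{30} \approx 10667.0$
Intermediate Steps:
$O{\left(M \right)} = 4 M^{2}$ ($O{\left(M \right)} = 2 M 2 M = 4 M^{2}$)
$10752 + B{\left(- \frac{97}{-15} + \frac{67}{O{\left(2 \right)}} \right)} = 10752 - 8 \left(- \frac{97}{-15} + \frac{67}{4 \cdot 2^{2}}\right) = 10752 - 8 \left(\left(-97\right) \left(- \frac{1}{15}\right) + \frac{67}{4 \cdot 4}\right) = 10752 - 8 \left(\frac{97}{15} + \frac{67}{16}\right) = 10752 - \frac{2557}{30} = \frac{320003}{30}$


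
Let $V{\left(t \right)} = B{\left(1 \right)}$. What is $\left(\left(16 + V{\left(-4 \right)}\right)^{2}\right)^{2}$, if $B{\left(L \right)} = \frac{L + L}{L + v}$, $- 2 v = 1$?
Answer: $160000$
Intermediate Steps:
$v = - \frac{1}{2}$ ($v = \left(- \frac{1}{2}\right) 1 = - \frac{1}{2} \approx -0.5$)
$B{\left(L \right)} = \frac{2 L}{- \frac{1}{2} + L}$ ($B{\left(L \right)} = \frac{L + L}{L - \frac{1}{2}} = \frac{2 L}{- \frac{1}{2} + L}$)
$V{\left(t \right)} = 4$ ($V{\left(t \right)} = 4 \cdot 1 \frac{1}{-1 + 2 \cdot 1} = 4 \cdot 1 \frac{1}{-1 + 2} = 4 \cdot 1 \cdot 1^{-1} = 4 \cdot 1 \cdot 1 = 4$)
$\left(\left(16 + V{\left(-4 \right)}\right)^{2}\right)^{2} = \left(\left(16 + 4\right)^{2}\right)^{2} = \left(20^{2}\right)^{2} = 400^{2} = 160000$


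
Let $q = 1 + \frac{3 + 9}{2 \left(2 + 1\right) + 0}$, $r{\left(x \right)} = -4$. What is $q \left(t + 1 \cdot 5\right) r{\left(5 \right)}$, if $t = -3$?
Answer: $-24$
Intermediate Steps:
$q = 3$ ($q = 1 + \frac{12}{2 \cdot 3 + 0} = 1 + \frac{12}{6 + 0} = 1 + \frac{12}{6} = 1 + 12 \cdot \frac{1}{6} = 1 + 2 = 3$)
$q \left(t + 1 \cdot 5\right) r{\left(5 \right)} = 3 \left(-3 + 1 \cdot 5\right) \left(-4\right) = 3 \left(-3 + 5\right) \left(-4\right) = 3 \cdot 2 \left(-4\right) = 6 \left(-4\right) = -24$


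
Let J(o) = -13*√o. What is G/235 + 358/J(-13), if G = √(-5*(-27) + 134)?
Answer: √269/235 + 358*I*√13/169 ≈ 0.069792 + 7.6378*I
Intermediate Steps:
G = √269 (G = √(135 + 134) = √269 ≈ 16.401)
G/235 + 358/J(-13) = √269/235 + 358/((-13*I*√13)) = √269/235 + 358*(I*√13/169) = √269/235 + 358*I*√13/169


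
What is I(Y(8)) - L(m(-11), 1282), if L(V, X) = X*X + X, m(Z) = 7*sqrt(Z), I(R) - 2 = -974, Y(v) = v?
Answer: -1645778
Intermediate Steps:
I(R) = -972 (I(R) = 2 - 974 = -972)
L(V, X) = X + X**2 (L(V, X) = X**2 + X = X + X**2)
I(Y(8)) - L(m(-11), 1282) = -972 - 1282*(1 + 1282) = -972 - 1282*1283 = -972 - 1*1644806 = -972 - 1644806 = -1645778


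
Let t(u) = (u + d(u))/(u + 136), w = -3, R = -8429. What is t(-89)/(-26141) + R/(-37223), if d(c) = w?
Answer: 10359521499/45733182821 ≈ 0.22652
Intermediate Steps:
d(c) = -3
t(u) = (-3 + u)/(136 + u) (t(u) = (u - 3)/(u + 136) = (-3 + u)/(136 + u))
t(-89)/(-26141) + R/(-37223) = ((-3 - 89)/(136 - 89))/(-26141) - 8429/(-37223) = (-92/47)*(-1/26141) - 8429*(-1/37223) = ((1/47)*(-92))*(-1/26141) + 8429/37223 = -92/47*(-1/26141) + 8429/37223 = 92/1228627 + 8429/37223 = 10359521499/45733182821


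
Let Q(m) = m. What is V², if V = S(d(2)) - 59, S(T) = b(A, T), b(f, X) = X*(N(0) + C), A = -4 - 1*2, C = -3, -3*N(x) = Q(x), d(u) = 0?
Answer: 3481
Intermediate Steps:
N(x) = -x/3
A = -6 (A = -4 - 2 = -6)
b(f, X) = -3*X (b(f, X) = X*(-⅓*0 - 3) = X*(0 - 3) = X*(-3) = -3*X)
S(T) = -3*T
V = -59 (V = -3*0 - 59 = 0 - 59 = -59)
V² = (-59)² = 3481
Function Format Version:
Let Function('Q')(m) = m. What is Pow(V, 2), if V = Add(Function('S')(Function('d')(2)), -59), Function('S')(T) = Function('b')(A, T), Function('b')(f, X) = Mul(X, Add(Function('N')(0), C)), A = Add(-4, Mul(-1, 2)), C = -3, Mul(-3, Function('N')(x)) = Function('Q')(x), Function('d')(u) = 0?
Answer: 3481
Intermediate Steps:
Function('N')(x) = Mul(Rational(-1, 3), x)
A = -6 (A = Add(-4, -2) = -6)
Function('b')(f, X) = Mul(-3, X) (Function('b')(f, X) = Mul(X, Add(Mul(Rational(-1, 3), 0), -3)) = Mul(X, Add(0, -3)) = Mul(X, -3) = Mul(-3, X))
Function('S')(T) = Mul(-3, T)
V = -59 (V = Add(Mul(-3, 0), -59) = Add(0, -59) = -59)
Pow(V, 2) = Pow(-59, 2) = 3481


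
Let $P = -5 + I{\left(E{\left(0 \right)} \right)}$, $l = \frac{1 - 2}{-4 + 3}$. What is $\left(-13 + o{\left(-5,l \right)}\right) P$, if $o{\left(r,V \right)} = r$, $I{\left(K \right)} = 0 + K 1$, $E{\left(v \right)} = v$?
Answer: $90$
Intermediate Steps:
$l = 1$ ($l = - \frac{1}{-1} = \left(-1\right) \left(-1\right) = 1$)
$I{\left(K \right)} = K$ ($I{\left(K \right)} = 0 + K = K$)
$P = -5$ ($P = -5 + 0 = -5$)
$\left(-13 + o{\left(-5,l \right)}\right) P = \left(-13 - 5\right) \left(-5\right) = \left(-18\right) \left(-5\right) = 90$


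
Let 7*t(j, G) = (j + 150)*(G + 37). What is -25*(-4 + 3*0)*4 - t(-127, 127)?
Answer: -972/7 ≈ -138.86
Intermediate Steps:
t(j, G) = (37 + G)*(150 + j)/7 (t(j, G) = ((j + 150)*(G + 37))/7 = ((150 + j)*(37 + G))/7 = ((37 + G)*(150 + j))/7 = (37 + G)*(150 + j)/7)
-25*(-4 + 3*0)*4 - t(-127, 127) = -25*(-4 + 3*0)*4 - (5550/7 + (37/7)*(-127) + (150/7)*127 + (⅐)*127*(-127)) = -25*(-4 + 0)*4 - (5550/7 - 4699/7 + 19050/7 - 16129/7) = -25*(-4)*4 - 1*3772/7 = 100*4 - 3772/7 = 400 - 3772/7 = -972/7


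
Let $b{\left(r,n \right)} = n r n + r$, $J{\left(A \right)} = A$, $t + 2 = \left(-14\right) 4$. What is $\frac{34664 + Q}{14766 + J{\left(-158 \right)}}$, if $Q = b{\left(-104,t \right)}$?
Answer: $- \frac{19706}{913} \approx -21.584$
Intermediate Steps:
$t = -58$ ($t = -2 - 56 = -58$)
$b{\left(r,n \right)} = r + r n^{2}$ ($b{\left(r,n \right)} = r n^{2} + r = r + r n^{2}$)
$Q = -349960$ ($Q = - 104 \left(1 + \left(-58\right)^{2}\right) = - 104 \left(1 + 3364\right) = \left(-104\right) 3365 = -349960$)
$\frac{34664 + Q}{14766 + J{\left(-158 \right)}} = \frac{34664 - 349960}{14766 - 158} = - \frac{315296}{14608} = \left(-315296\right) \frac{1}{14608} = - \frac{19706}{913}$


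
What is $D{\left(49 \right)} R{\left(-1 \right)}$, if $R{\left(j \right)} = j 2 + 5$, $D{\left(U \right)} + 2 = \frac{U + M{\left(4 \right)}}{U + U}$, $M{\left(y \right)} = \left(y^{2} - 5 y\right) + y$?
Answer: $- \frac{9}{2} \approx -4.5$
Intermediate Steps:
$M{\left(y \right)} = y^{2} - 4 y$
$D{\left(U \right)} = - \frac{3}{2}$ ($D{\left(U \right)} = -2 + \frac{U + 4 \left(-4 + 4\right)}{U + U} = -2 + \frac{U + 4 \cdot 0}{2 U} = -2 + \left(U + 0\right) \frac{1}{2 U} = -2 + U \frac{1}{2 U} = -2 + \frac{1}{2} = - \frac{3}{2}$)
$R{\left(j \right)} = 5 + 2 j$ ($R{\left(j \right)} = 2 j + 5 = 5 + 2 j$)
$D{\left(49 \right)} R{\left(-1 \right)} = - \frac{3 \left(5 + 2 \left(-1\right)\right)}{2} = - \frac{3 \left(5 - 2\right)}{2} = \left(- \frac{3}{2}\right) 3 = - \frac{9}{2}$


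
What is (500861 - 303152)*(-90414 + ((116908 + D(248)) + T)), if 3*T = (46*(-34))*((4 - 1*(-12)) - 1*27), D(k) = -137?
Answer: 6344811325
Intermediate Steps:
T = 17204/3 (T = ((46*(-34))*((4 - 1*(-12)) - 1*27))/3 = (-1564*((4 + 12) - 27))/3 = (-1564*(16 - 27))/3 = (-1564*(-11))/3 = (1/3)*17204 = 17204/3 ≈ 5734.7)
(500861 - 303152)*(-90414 + ((116908 + D(248)) + T)) = (500861 - 303152)*(-90414 + ((116908 - 137) + 17204/3)) = 197709*(-90414 + (116771 + 17204/3)) = 197709*(-90414 + 367517/3) = 197709*(96275/3) = 6344811325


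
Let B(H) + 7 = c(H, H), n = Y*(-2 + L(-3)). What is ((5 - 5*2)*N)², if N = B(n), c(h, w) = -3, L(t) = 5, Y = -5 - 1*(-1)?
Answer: 2500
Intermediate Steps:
Y = -4 (Y = -5 + 1 = -4)
n = -12 (n = -4*(-2 + 5) = -4*3 = -12)
B(H) = -10 (B(H) = -7 - 3 = -10)
N = -10
((5 - 5*2)*N)² = ((5 - 5*2)*(-10))² = ((5 - 10)*(-10))² = (-5*(-10))² = 50² = 2500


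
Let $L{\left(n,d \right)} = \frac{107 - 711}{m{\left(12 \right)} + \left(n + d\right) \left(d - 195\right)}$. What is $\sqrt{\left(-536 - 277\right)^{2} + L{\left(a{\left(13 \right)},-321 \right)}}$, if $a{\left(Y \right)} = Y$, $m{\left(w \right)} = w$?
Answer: $\frac{2 \sqrt{28988451881890}}{13245} \approx 813.0$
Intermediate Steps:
$L{\left(n,d \right)} = - \frac{604}{12 + \left(-195 + d\right) \left(d + n\right)}$ ($L{\left(n,d \right)} = \frac{107 - 711}{12 + \left(n + d\right) \left(d - 195\right)} = - \frac{604}{12 + \left(d + n\right) \left(-195 + d\right)} = - \frac{604}{12 + \left(-195 + d\right) \left(d + n\right)}$)
$\sqrt{\left(-536 - 277\right)^{2} + L{\left(a{\left(13 \right)},-321 \right)}} = \sqrt{\left(-536 - 277\right)^{2} - \frac{604}{12 + \left(-321\right)^{2} - -62595 - 2535 - 4173}} = \sqrt{\left(-813\right)^{2} - \frac{604}{12 + 103041 + 62595 - 2535 - 4173}} = \sqrt{660969 - \frac{604}{158940}} = \sqrt{660969 - \frac{151}{39735}} = \sqrt{\frac{26263603064}{39735}} = \frac{2 \sqrt{28988451881890}}{13245}$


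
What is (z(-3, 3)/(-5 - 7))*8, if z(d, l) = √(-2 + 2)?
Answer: 0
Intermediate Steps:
z(d, l) = 0 (z(d, l) = √0 = 0)
(z(-3, 3)/(-5 - 7))*8 = (0/(-5 - 7))*8 = (0/(-12))*8 = (0*(-1/12))*8 = 0*8 = 0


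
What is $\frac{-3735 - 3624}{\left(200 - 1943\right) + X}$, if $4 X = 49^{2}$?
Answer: $\frac{29436}{4571} \approx 6.4397$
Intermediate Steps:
$X = \frac{2401}{4}$ ($X = \frac{49^{2}}{4} = \frac{1}{4} \cdot 2401 = \frac{2401}{4} \approx 600.25$)
$\frac{-3735 - 3624}{\left(200 - 1943\right) + X} = \frac{-3735 - 3624}{\left(200 - 1943\right) + \frac{2401}{4}} = - \frac{7359}{-1743 + \frac{2401}{4}} = - \frac{7359}{- \frac{4571}{4}} = \left(-7359\right) \left(- \frac{4}{4571}\right) = \frac{29436}{4571}$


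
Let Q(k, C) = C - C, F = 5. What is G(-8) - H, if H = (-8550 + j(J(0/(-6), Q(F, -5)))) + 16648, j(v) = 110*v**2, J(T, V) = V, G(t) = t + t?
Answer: -8114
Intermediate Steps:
Q(k, C) = 0
G(t) = 2*t
H = 8098 (H = (-8550 + 110*0**2) + 16648 = (-8550 + 110*0) + 16648 = (-8550 + 0) + 16648 = -8550 + 16648 = 8098)
G(-8) - H = 2*(-8) - 1*8098 = -16 - 8098 = -8114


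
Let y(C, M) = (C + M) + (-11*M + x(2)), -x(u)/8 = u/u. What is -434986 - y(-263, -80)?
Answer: -435515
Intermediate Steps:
x(u) = -8 (x(u) = -8*u/u = -8*1 = -8)
y(C, M) = -8 + C - 10*M (y(C, M) = (C + M) + (-11*M - 8) = (C + M) + (-8 - 11*M) = -8 + C - 10*M)
-434986 - y(-263, -80) = -434986 - (-8 - 263 - 10*(-80)) = -434986 - (-8 - 263 + 800) = -434986 - 1*529 = -434986 - 529 = -435515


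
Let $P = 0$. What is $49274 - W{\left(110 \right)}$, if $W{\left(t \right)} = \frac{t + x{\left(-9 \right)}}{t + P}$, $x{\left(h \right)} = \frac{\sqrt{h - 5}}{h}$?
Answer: $49273 + \frac{i \sqrt{14}}{990} \approx 49273.0 + 0.0037795 i$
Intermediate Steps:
$x{\left(h \right)} = \frac{\sqrt{-5 + h}}{h}$
$W{\left(t \right)} = \frac{t - \frac{i \sqrt{14}}{9}}{t}$ ($W{\left(t \right)} = \frac{t + \frac{\sqrt{-5 - 9}}{-9}}{t + 0} = \frac{t - \frac{\sqrt{-14}}{9}}{t} = \frac{t - \frac{i \sqrt{14}}{9}}{t}$)
$49274 - W{\left(110 \right)} = 49274 - \frac{110 - \frac{i \sqrt{14}}{9}}{110} = 49274 - \left(1 - \frac{i \sqrt{14}}{990}\right) = 49273 + \frac{i \sqrt{14}}{990}$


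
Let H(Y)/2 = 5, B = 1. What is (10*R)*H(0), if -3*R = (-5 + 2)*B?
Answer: 100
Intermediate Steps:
H(Y) = 10 (H(Y) = 2*5 = 10)
R = 1 (R = -(-5 + 2)/3 = -(-1) = -⅓*(-3) = 1)
(10*R)*H(0) = (10*1)*10 = 10*10 = 100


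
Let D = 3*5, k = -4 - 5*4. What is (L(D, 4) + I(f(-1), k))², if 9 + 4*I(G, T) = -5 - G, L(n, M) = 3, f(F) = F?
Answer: 1/16 ≈ 0.062500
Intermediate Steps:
k = -24 (k = -4 - 20 = -24)
D = 15
I(G, T) = -7/2 - G/4 (I(G, T) = -9/4 + (-5 - G)/4 = -9/4 + (-5/4 - G/4) = -7/2 - G/4)
(L(D, 4) + I(f(-1), k))² = (3 + (-7/2 - ¼*(-1)))² = (3 + (-7/2 + ¼))² = (3 - 13/4)² = (-¼)² = 1/16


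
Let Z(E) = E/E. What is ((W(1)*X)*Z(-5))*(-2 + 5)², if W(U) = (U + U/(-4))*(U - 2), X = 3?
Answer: -81/4 ≈ -20.250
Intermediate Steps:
W(U) = 3*U*(-2 + U)/4 (W(U) = (U + U*(-¼))*(-2 + U) = (U - U/4)*(-2 + U) = (3*U/4)*(-2 + U) = 3*U*(-2 + U)/4)
Z(E) = 1
((W(1)*X)*Z(-5))*(-2 + 5)² = ((((¾)*1*(-2 + 1))*3)*1)*(-2 + 5)² = ((((¾)*1*(-1))*3)*1)*3² = (-¾*3*1)*9 = -9/4*1*9 = -9/4*9 = -81/4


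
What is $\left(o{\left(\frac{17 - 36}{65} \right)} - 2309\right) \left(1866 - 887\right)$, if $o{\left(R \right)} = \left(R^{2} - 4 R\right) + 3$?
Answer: $- \frac{9533060471}{4225} \approx -2.2563 \cdot 10^{6}$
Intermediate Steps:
$o{\left(R \right)} = 3 + R^{2} - 4 R$
$\left(o{\left(\frac{17 - 36}{65} \right)} - 2309\right) \left(1866 - 887\right) = \left(\left(3 + \left(\frac{17 - 36}{65}\right)^{2} - 4 \frac{17 - 36}{65}\right) - 2309\right) \left(1866 - 887\right) = \left(\left(3 + \left(\left(17 - 36\right) \frac{1}{65}\right)^{2} - 4 \left(17 - 36\right) \frac{1}{65}\right) - 2309\right) 979 = \left(\left(3 + \left(\left(-19\right) \frac{1}{65}\right)^{2} - 4 \left(\left(-19\right) \frac{1}{65}\right)\right) - 2309\right) 979 = \left(\left(3 + \left(- \frac{19}{65}\right)^{2} - - \frac{76}{65}\right) - 2309\right) 979 = \left(\left(3 + \frac{361}{4225} + \frac{76}{65}\right) - 2309\right) 979 = \left(\frac{17976}{4225} - 2309\right) 979 = \left(- \frac{9737549}{4225}\right) 979 = - \frac{9533060471}{4225}$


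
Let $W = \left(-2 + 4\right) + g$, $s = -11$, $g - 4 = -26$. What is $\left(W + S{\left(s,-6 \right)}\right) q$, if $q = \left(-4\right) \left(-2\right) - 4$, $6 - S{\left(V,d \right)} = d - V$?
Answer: $-76$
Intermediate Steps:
$g = -22$ ($g = 4 - 26 = -22$)
$S{\left(V,d \right)} = 6 + V - d$ ($S{\left(V,d \right)} = 6 - \left(d - V\right) = 6 + \left(V - d\right) = 6 + V - d$)
$q = 4$ ($q = 8 - 4 = 4$)
$W = -20$ ($W = \left(-2 + 4\right) - 22 = 2 - 22 = -20$)
$\left(W + S{\left(s,-6 \right)}\right) q = \left(-20 - -1\right) 4 = \left(-20 + \left(6 - 11 + 6\right)\right) 4 = \left(-20 + 1\right) 4 = \left(-19\right) 4 = -76$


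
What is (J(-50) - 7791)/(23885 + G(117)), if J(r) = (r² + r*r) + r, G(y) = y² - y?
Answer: -2841/37457 ≈ -0.075847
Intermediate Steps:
J(r) = r + 2*r² (J(r) = (r² + r²) + r = 2*r² + r = r + 2*r²)
(J(-50) - 7791)/(23885 + G(117)) = (-50*(1 + 2*(-50)) - 7791)/(23885 + 117*(-1 + 117)) = (-50*(1 - 100) - 7791)/(23885 + 117*116) = (-50*(-99) - 7791)/(23885 + 13572) = (4950 - 7791)/37457 = -2841*1/37457 = -2841/37457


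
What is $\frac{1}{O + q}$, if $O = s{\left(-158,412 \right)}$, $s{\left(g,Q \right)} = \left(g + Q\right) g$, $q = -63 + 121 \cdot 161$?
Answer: $- \frac{1}{20714} \approx -4.8277 \cdot 10^{-5}$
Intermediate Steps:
$q = 19418$ ($q = -63 + 19481 = 19418$)
$s{\left(g,Q \right)} = g \left(Q + g\right)$ ($s{\left(g,Q \right)} = \left(Q + g\right) g = g \left(Q + g\right)$)
$O = -40132$ ($O = - 158 \left(412 - 158\right) = \left(-158\right) 254 = -40132$)
$\frac{1}{O + q} = \frac{1}{-40132 + 19418} = \frac{1}{-20714} = - \frac{1}{20714}$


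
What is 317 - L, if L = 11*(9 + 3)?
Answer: 185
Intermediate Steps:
L = 132 (L = 11*12 = 132)
317 - L = 317 - 1*132 = 317 - 132 = 185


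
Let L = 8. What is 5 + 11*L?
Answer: 93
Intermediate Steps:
5 + 11*L = 5 + 11*8 = 5 + 88 = 93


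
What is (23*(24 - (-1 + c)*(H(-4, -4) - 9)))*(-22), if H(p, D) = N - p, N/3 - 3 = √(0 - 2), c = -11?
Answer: -36432 - 18216*I*√2 ≈ -36432.0 - 25761.0*I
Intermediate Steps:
N = 9 + 3*I*√2 (N = 9 + 3*√(0 - 2) = 9 + 3*√(-2) = 9 + 3*(I*√2) = 9 + 3*I*√2 ≈ 9.0 + 4.2426*I)
H(p, D) = 9 - p + 3*I*√2 (H(p, D) = (9 + 3*I*√2) - p = 9 - p + 3*I*√2)
(23*(24 - (-1 + c)*(H(-4, -4) - 9)))*(-22) = (23*(24 - (-1 - 11)*((9 - 1*(-4) + 3*I*√2) - 9)))*(-22) = (23*(24 - (-12)*((9 + 4 + 3*I*√2) - 9)))*(-22) = (23*(24 - (-12)*((13 + 3*I*√2) - 9)))*(-22) = (23*(24 - (-12)*(4 + 3*I*√2)))*(-22) = (23*(24 - (-48 - 36*I*√2)))*(-22) = (23*(24 + (48 + 36*I*√2)))*(-22) = (23*(72 + 36*I*√2))*(-22) = (1656 + 828*I*√2)*(-22) = -36432 - 18216*I*√2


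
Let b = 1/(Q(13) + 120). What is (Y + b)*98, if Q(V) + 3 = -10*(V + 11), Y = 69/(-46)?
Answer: -18179/123 ≈ -147.80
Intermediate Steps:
Y = -3/2 (Y = 69*(-1/46) = -3/2 ≈ -1.5000)
Q(V) = -113 - 10*V (Q(V) = -3 - 10*(V + 11) = -3 - 10*(11 + V) = -3 + (-110 - 10*V) = -113 - 10*V)
b = -1/123 (b = 1/((-113 - 10*13) + 120) = 1/((-113 - 130) + 120) = 1/(-243 + 120) = 1/(-123) = -1/123 ≈ -0.0081301)
(Y + b)*98 = (-3/2 - 1/123)*98 = -371/246*98 = -18179/123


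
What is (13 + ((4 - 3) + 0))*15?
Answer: 210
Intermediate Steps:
(13 + ((4 - 3) + 0))*15 = (13 + (1 + 0))*15 = (13 + 1)*15 = 14*15 = 210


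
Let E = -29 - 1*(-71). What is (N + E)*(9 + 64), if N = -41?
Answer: 73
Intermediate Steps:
E = 42 (E = -29 + 71 = 42)
(N + E)*(9 + 64) = (-41 + 42)*(9 + 64) = 1*73 = 73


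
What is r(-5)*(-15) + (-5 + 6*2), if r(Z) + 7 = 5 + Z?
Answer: 112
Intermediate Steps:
r(Z) = -2 + Z (r(Z) = -7 + (5 + Z) = -2 + Z)
r(-5)*(-15) + (-5 + 6*2) = (-2 - 5)*(-15) + (-5 + 6*2) = -7*(-15) + (-5 + 12) = 105 + 7 = 112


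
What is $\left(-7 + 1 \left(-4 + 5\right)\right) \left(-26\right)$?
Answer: $156$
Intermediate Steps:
$\left(-7 + 1 \left(-4 + 5\right)\right) \left(-26\right) = \left(-7 + 1 \cdot 1\right) \left(-26\right) = \left(-7 + 1\right) \left(-26\right) = \left(-6\right) \left(-26\right) = 156$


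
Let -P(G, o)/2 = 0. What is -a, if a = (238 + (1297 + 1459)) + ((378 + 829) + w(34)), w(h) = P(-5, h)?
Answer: -4201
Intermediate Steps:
P(G, o) = 0 (P(G, o) = -2*0 = 0)
w(h) = 0
a = 4201 (a = (238 + (1297 + 1459)) + ((378 + 829) + 0) = (238 + 2756) + (1207 + 0) = 2994 + 1207 = 4201)
-a = -1*4201 = -4201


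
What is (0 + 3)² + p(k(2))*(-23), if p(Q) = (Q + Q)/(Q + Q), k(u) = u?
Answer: -14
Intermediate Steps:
p(Q) = 1 (p(Q) = (2*Q)/((2*Q)) = (2*Q)*(1/(2*Q)) = 1)
(0 + 3)² + p(k(2))*(-23) = (0 + 3)² + 1*(-23) = 3² - 23 = 9 - 23 = -14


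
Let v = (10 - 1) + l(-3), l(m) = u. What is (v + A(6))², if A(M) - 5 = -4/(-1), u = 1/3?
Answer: 3025/9 ≈ 336.11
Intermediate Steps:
u = ⅓ (u = 1*(⅓) = ⅓ ≈ 0.33333)
l(m) = ⅓
A(M) = 9 (A(M) = 5 - 4/(-1) = 5 - 4*(-1) = 5 + 4 = 9)
v = 28/3 (v = (10 - 1) + ⅓ = 9 + ⅓ = 28/3 ≈ 9.3333)
(v + A(6))² = (28/3 + 9)² = (55/3)² = 3025/9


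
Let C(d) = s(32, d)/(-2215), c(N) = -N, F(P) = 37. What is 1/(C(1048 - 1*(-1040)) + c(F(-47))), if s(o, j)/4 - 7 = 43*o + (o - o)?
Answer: -2215/87487 ≈ -0.025318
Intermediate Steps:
s(o, j) = 28 + 172*o (s(o, j) = 28 + 4*(43*o + (o - o)) = 28 + 4*(43*o + 0) = 28 + 4*(43*o) = 28 + 172*o)
C(d) = -5532/2215 (C(d) = (28 + 172*32)/(-2215) = (28 + 5504)*(-1/2215) = 5532*(-1/2215) = -5532/2215)
1/(C(1048 - 1*(-1040)) + c(F(-47))) = 1/(-5532/2215 - 1*37) = 1/(-5532/2215 - 37) = 1/(-87487/2215) = -2215/87487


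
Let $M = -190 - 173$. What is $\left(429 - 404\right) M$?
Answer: $-9075$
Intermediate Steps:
$M = -363$ ($M = -190 - 173 = -363$)
$\left(429 - 404\right) M = \left(429 - 404\right) \left(-363\right) = 25 \left(-363\right) = -9075$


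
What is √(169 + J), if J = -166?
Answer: √3 ≈ 1.7320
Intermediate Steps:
√(169 + J) = √(169 - 166) = √3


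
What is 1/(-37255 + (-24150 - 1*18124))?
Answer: -1/79529 ≈ -1.2574e-5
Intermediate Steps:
1/(-37255 + (-24150 - 1*18124)) = 1/(-37255 + (-24150 - 18124)) = 1/(-37255 - 42274) = 1/(-79529) = -1/79529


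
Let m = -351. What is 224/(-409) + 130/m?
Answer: -10138/11043 ≈ -0.91805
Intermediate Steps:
224/(-409) + 130/m = 224/(-409) + 130/(-351) = 224*(-1/409) + 130*(-1/351) = -224/409 - 10/27 = -10138/11043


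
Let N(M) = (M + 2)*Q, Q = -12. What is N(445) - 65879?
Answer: -71243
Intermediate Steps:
N(M) = -24 - 12*M (N(M) = (M + 2)*(-12) = (2 + M)*(-12) = -24 - 12*M)
N(445) - 65879 = (-24 - 12*445) - 65879 = (-24 - 5340) - 65879 = -5364 - 65879 = -71243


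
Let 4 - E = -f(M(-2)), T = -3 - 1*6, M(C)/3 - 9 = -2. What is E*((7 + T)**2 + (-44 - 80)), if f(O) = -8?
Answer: 480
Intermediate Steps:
M(C) = 21 (M(C) = 27 + 3*(-2) = 27 - 6 = 21)
T = -9 (T = -3 - 6 = -9)
E = -4 (E = 4 - (-1)*(-8) = 4 - 1*8 = 4 - 8 = -4)
E*((7 + T)**2 + (-44 - 80)) = -4*((7 - 9)**2 + (-44 - 80)) = -4*((-2)**2 - 124) = -4*(4 - 124) = -4*(-120) = 480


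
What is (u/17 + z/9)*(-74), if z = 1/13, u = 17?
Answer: -8732/117 ≈ -74.632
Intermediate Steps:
z = 1/13 ≈ 0.076923
(u/17 + z/9)*(-74) = (17/17 + (1/13)/9)*(-74) = (17*(1/17) + (1/13)*(⅑))*(-74) = (1 + 1/117)*(-74) = (118/117)*(-74) = -8732/117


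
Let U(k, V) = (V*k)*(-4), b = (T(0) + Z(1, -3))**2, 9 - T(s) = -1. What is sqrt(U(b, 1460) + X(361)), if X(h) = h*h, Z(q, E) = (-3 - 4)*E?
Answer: I*sqrt(5481919) ≈ 2341.4*I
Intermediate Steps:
T(s) = 10 (T(s) = 9 - 1*(-1) = 9 + 1 = 10)
Z(q, E) = -7*E
b = 961 (b = (10 - 7*(-3))**2 = (10 + 21)**2 = 31**2 = 961)
X(h) = h**2
U(k, V) = -4*V*k
sqrt(U(b, 1460) + X(361)) = sqrt(-4*1460*961 + 361**2) = sqrt(-5612240 + 130321) = sqrt(-5481919) = I*sqrt(5481919)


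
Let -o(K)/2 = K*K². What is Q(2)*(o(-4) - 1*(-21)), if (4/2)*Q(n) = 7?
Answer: 1043/2 ≈ 521.50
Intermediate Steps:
Q(n) = 7/2 (Q(n) = (½)*7 = 7/2)
o(K) = -2*K³ (o(K) = -2*K*K² = -2*K³)
Q(2)*(o(-4) - 1*(-21)) = 7*(-2*(-4)³ - 1*(-21))/2 = 7*(-2*(-64) + 21)/2 = 7*(128 + 21)/2 = (7/2)*149 = 1043/2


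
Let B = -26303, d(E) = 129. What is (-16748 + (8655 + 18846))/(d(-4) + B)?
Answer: -10753/26174 ≈ -0.41083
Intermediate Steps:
(-16748 + (8655 + 18846))/(d(-4) + B) = (-16748 + (8655 + 18846))/(129 - 26303) = (-16748 + 27501)/(-26174) = 10753*(-1/26174) = -10753/26174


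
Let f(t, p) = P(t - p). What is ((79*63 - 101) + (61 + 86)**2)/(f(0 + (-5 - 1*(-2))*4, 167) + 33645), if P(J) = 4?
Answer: 26485/33649 ≈ 0.78710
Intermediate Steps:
f(t, p) = 4
((79*63 - 101) + (61 + 86)**2)/(f(0 + (-5 - 1*(-2))*4, 167) + 33645) = ((79*63 - 101) + (61 + 86)**2)/(4 + 33645) = ((4977 - 101) + 147**2)/33649 = (4876 + 21609)*(1/33649) = 26485*(1/33649) = 26485/33649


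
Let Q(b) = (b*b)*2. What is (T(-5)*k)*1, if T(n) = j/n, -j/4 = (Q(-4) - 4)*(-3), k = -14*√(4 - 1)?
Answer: 4704*√3/5 ≈ 1629.5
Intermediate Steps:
Q(b) = 2*b² (Q(b) = b²*2 = 2*b²)
k = -14*√3 ≈ -24.249
j = 336 (j = -4*(2*(-4)² - 4)*(-3) = -4*(2*16 - 4)*(-3) = -4*(32 - 4)*(-3) = -112*(-3) = -4*(-84) = 336)
T(n) = 336/n
(T(-5)*k)*1 = ((336/(-5))*(-14*√3))*1 = ((336*(-⅕))*(-14*√3))*1 = -(-4704)*√3/5*1 = (4704*√3/5)*1 = 4704*√3/5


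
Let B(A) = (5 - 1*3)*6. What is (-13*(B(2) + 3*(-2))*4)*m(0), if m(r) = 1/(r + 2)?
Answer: -156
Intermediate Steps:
m(r) = 1/(2 + r)
B(A) = 12 (B(A) = (5 - 3)*6 = 2*6 = 12)
(-13*(B(2) + 3*(-2))*4)*m(0) = (-13*(12 + 3*(-2))*4)/(2 + 0) = -13*(12 - 6)*4/2 = -78*4*(½) = -13*24*(½) = -312*½ = -156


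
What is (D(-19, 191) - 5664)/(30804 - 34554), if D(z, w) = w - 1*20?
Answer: 1831/1250 ≈ 1.4648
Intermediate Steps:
D(z, w) = -20 + w (D(z, w) = w - 20 = -20 + w)
(D(-19, 191) - 5664)/(30804 - 34554) = ((-20 + 191) - 5664)/(30804 - 34554) = (171 - 5664)/(-3750) = -5493*(-1/3750) = 1831/1250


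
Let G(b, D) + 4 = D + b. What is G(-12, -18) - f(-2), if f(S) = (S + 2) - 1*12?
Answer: -22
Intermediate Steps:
f(S) = -10 + S (f(S) = (2 + S) - 12 = -10 + S)
G(b, D) = -4 + D + b (G(b, D) = -4 + (D + b) = -4 + D + b)
G(-12, -18) - f(-2) = (-4 - 18 - 12) - (-10 - 2) = -34 - 1*(-12) = -34 + 12 = -22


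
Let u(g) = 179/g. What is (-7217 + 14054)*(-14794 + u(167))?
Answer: -16890254703/167 ≈ -1.0114e+8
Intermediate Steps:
(-7217 + 14054)*(-14794 + u(167)) = (-7217 + 14054)*(-14794 + 179/167) = 6837*(-14794 + 179*(1/167)) = 6837*(-14794 + 179/167) = 6837*(-2470419/167) = -16890254703/167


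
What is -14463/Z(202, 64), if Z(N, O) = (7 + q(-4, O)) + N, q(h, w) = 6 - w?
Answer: -14463/151 ≈ -95.781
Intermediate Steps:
Z(N, O) = 13 + N - O (Z(N, O) = (7 + (6 - O)) + N = (13 - O) + N = 13 + N - O)
-14463/Z(202, 64) = -14463/(13 + 202 - 1*64) = -14463/(13 + 202 - 64) = -14463/151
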